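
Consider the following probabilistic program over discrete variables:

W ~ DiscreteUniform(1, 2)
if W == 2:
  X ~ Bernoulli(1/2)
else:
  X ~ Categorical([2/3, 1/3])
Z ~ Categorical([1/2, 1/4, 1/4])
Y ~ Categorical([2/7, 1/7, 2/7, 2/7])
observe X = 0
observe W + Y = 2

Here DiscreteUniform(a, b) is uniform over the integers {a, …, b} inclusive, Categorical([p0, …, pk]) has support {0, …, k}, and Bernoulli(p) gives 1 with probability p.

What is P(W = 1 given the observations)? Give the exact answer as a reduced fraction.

P(W = 1 | obs) = 2/5

Enumerate traces; 6 have nonzero weight after conditioning:
  (W=1, X=0, Z=0, Y=1) weight 1/42
  (W=1, X=0, Z=1, Y=1) weight 1/84
  (W=1, X=0, Z=2, Y=1) weight 1/84
  (W=2, X=0, Z=0, Y=0) weight 1/28
  (W=2, X=0, Z=1, Y=0) weight 1/56
  (W=2, X=0, Z=2, Y=0) weight 1/56
Group by W:
  weight(W=1) = 1/21
  weight(W=2) = 1/14
Total weight = 1/21 + 1/14 = 5/42
P(W=1 | obs) = 1/21 / 5/42 = 2/5
P(W=2 | obs) = 1/14 / 5/42 = 3/5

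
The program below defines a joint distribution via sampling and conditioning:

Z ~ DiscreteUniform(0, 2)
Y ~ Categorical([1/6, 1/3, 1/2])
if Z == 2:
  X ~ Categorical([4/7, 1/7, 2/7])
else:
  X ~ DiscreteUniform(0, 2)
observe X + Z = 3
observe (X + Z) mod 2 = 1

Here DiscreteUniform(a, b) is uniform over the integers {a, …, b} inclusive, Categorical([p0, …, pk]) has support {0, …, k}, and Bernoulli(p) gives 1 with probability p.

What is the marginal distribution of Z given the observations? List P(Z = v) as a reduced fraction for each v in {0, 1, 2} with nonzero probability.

Enumerate traces; 6 have nonzero weight after conditioning:
  (Z=1, Y=0, X=2) weight 1/54
  (Z=1, Y=1, X=2) weight 1/27
  (Z=1, Y=2, X=2) weight 1/18
  (Z=2, Y=0, X=1) weight 1/126
  (Z=2, Y=1, X=1) weight 1/63
  (Z=2, Y=2, X=1) weight 1/42
Group by Z:
  weight(Z=1) = 1/9
  weight(Z=2) = 1/21
Total weight = 1/9 + 1/21 = 10/63
P(Z=1 | obs) = 1/9 / 10/63 = 7/10
P(Z=2 | obs) = 1/21 / 10/63 = 3/10

P(Z=1) = 7/10, P(Z=2) = 3/10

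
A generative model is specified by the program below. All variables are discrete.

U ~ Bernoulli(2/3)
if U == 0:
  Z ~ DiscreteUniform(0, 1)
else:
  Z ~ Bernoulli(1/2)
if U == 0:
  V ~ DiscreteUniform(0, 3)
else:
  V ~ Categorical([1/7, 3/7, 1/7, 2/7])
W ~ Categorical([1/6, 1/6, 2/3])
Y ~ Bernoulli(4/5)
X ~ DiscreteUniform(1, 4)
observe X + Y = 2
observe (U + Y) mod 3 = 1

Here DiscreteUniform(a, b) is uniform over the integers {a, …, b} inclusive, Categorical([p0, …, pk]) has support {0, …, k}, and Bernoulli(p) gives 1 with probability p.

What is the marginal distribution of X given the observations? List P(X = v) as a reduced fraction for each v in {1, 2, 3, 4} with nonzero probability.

Enumerate traces; 48 have nonzero weight after conditioning:
  (U=0, Z=0, V=0, W=0, Y=1, X=1) weight 1/720
  (U=0, Z=0, V=0, W=1, Y=1, X=1) weight 1/720
  (U=0, Z=0, V=0, W=2, Y=1, X=1) weight 1/180
  (U=0, Z=0, V=1, W=0, Y=1, X=1) weight 1/720
  (U=0, Z=0, V=1, W=1, Y=1, X=1) weight 1/720
  (U=0, Z=0, V=1, W=2, Y=1, X=1) weight 1/180
  (U=0, Z=0, V=2, W=0, Y=1, X=1) weight 1/720
  (U=0, Z=0, V=2, W=1, Y=1, X=1) weight 1/720
  (U=1, Z=0, V=0, W=0, Y=0, X=2) weight 1/2520
  … 39 more
Group by X:
  weight(X=1) = 1/15
  weight(X=2) = 1/30
Total weight = 1/15 + 1/30 = 1/10
P(X=1 | obs) = 1/15 / 1/10 = 2/3
P(X=2 | obs) = 1/30 / 1/10 = 1/3

P(X=1) = 2/3, P(X=2) = 1/3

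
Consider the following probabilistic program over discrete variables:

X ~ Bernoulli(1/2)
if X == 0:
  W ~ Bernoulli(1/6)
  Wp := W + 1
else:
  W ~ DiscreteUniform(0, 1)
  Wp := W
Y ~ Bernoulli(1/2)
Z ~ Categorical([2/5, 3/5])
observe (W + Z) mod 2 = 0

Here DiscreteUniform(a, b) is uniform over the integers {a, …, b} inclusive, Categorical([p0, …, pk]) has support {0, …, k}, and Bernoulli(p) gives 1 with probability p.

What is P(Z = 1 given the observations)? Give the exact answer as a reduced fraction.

Enumerate traces; 8 have nonzero weight after conditioning:
  (X=0, W=0, Y=0, Z=0) weight 1/12
  (X=0, W=0, Y=1, Z=0) weight 1/12
  (X=0, W=1, Y=0, Z=1) weight 1/40
  (X=0, W=1, Y=1, Z=1) weight 1/40
  (X=1, W=0, Y=0, Z=0) weight 1/20
  (X=1, W=0, Y=1, Z=0) weight 1/20
  (X=1, W=1, Y=0, Z=1) weight 3/40
  (X=1, W=1, Y=1, Z=1) weight 3/40
Group by Z:
  weight(Z=0) = 4/15
  weight(Z=1) = 1/5
Total weight = 4/15 + 1/5 = 7/15
P(Z=0 | obs) = 4/15 / 7/15 = 4/7
P(Z=1 | obs) = 1/5 / 7/15 = 3/7

P(Z = 1 | obs) = 3/7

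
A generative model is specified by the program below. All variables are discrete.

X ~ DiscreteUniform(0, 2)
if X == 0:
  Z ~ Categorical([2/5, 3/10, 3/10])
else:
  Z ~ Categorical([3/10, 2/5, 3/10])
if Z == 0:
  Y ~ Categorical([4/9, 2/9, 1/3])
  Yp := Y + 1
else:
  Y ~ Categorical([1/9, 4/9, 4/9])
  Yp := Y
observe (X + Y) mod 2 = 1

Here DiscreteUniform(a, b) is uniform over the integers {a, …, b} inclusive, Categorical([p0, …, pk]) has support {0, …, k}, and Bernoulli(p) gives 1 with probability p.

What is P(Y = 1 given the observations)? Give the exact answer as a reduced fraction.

P(Y = 1 | obs) = 33/61

Enumerate traces; 12 have nonzero weight after conditioning:
  (X=0, Z=0, Y=1) weight 4/135
  (X=0, Z=1, Y=1) weight 2/45
  (X=0, Z=2, Y=1) weight 2/45
  (X=1, Z=0, Y=0) weight 2/45
  (X=1, Z=0, Y=2) weight 1/30
  (X=1, Z=1, Y=0) weight 2/135
  (X=1, Z=1, Y=2) weight 8/135
  (X=1, Z=2, Y=0) weight 1/90
  … 4 more
Group by Y:
  weight(Y=0) = 19/270
  weight(Y=1) = 11/45
  weight(Y=2) = 37/270
Total weight = 19/270 + 11/45 + 37/270 = 61/135
P(Y=0 | obs) = 19/270 / 61/135 = 19/122
P(Y=1 | obs) = 11/45 / 61/135 = 33/61
P(Y=2 | obs) = 37/270 / 61/135 = 37/122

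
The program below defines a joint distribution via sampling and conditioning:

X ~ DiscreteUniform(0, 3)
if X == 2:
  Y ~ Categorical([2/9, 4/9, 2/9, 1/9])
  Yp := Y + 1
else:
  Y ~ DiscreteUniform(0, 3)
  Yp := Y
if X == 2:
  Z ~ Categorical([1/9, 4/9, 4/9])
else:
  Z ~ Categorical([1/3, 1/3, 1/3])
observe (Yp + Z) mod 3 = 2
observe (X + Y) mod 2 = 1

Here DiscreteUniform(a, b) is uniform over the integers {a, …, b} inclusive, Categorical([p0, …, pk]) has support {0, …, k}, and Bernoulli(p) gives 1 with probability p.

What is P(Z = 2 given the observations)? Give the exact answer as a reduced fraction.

P(Z = 2 | obs) = 81/194

Enumerate traces; 8 have nonzero weight after conditioning:
  (X=0, Y=1, Z=1) weight 1/48
  (X=0, Y=3, Z=2) weight 1/48
  (X=1, Y=0, Z=2) weight 1/48
  (X=1, Y=2, Z=0) weight 1/48
  (X=2, Y=1, Z=0) weight 1/81
  (X=2, Y=3, Z=1) weight 1/81
  (X=3, Y=0, Z=2) weight 1/48
  (X=3, Y=2, Z=0) weight 1/48
Group by Z:
  weight(Z=0) = 35/648
  weight(Z=1) = 43/1296
  weight(Z=2) = 1/16
Total weight = 35/648 + 43/1296 + 1/16 = 97/648
P(Z=0 | obs) = 35/648 / 97/648 = 35/97
P(Z=1 | obs) = 43/1296 / 97/648 = 43/194
P(Z=2 | obs) = 1/16 / 97/648 = 81/194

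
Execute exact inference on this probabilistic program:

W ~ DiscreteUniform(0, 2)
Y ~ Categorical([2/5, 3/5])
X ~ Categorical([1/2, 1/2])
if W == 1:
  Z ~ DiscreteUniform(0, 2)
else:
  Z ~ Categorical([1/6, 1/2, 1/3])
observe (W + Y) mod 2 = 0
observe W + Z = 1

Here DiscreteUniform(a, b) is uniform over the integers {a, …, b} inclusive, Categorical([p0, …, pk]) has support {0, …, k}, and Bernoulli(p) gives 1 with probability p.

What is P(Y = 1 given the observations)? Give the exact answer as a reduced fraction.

Enumerate traces; 4 have nonzero weight after conditioning:
  (W=0, Y=0, X=0, Z=1) weight 1/30
  (W=0, Y=0, X=1, Z=1) weight 1/30
  (W=1, Y=1, X=0, Z=0) weight 1/30
  (W=1, Y=1, X=1, Z=0) weight 1/30
Group by Y:
  weight(Y=0) = 1/15
  weight(Y=1) = 1/15
Total weight = 1/15 + 1/15 = 2/15
P(Y=0 | obs) = 1/15 / 2/15 = 1/2
P(Y=1 | obs) = 1/15 / 2/15 = 1/2

P(Y = 1 | obs) = 1/2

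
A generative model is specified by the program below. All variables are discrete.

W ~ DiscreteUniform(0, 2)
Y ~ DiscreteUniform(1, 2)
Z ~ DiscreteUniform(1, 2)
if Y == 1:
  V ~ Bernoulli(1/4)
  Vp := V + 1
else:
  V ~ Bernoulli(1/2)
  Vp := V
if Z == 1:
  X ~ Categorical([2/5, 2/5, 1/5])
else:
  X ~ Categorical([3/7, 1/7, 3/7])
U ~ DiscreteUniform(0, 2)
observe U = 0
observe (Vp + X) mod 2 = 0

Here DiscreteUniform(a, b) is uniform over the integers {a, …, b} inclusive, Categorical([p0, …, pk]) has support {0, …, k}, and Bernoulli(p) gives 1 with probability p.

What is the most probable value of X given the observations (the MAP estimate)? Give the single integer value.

Enumerate traces; 36 have nonzero weight after conditioning:
  (W=0, Y=1, Z=1, V=0, X=1, U=0) weight 1/120
  (W=0, Y=1, Z=1, V=1, X=0, U=0) weight 1/360
  (W=0, Y=1, Z=1, V=1, X=2, U=0) weight 1/720
  (W=0, Y=1, Z=2, V=0, X=1, U=0) weight 1/336
  (W=0, Y=1, Z=2, V=1, X=0, U=0) weight 1/336
  (W=0, Y=1, Z=2, V=1, X=2, U=0) weight 1/336
  (W=0, Y=2, Z=1, V=0, X=0, U=0) weight 1/180
  (W=0, Y=2, Z=1, V=0, X=2, U=0) weight 1/360
  … 28 more
Group by X:
  weight(X=0) = 29/560
  weight(X=1) = 19/336
  weight(X=2) = 11/280
Total weight = 29/560 + 19/336 + 11/280 = 31/210
P(X=0 | obs) = 29/560 / 31/210 = 87/248
P(X=1 | obs) = 19/336 / 31/210 = 95/248
P(X=2 | obs) = 11/280 / 31/210 = 33/124
argmax = 1

argmax_v P(X = v | obs) = 1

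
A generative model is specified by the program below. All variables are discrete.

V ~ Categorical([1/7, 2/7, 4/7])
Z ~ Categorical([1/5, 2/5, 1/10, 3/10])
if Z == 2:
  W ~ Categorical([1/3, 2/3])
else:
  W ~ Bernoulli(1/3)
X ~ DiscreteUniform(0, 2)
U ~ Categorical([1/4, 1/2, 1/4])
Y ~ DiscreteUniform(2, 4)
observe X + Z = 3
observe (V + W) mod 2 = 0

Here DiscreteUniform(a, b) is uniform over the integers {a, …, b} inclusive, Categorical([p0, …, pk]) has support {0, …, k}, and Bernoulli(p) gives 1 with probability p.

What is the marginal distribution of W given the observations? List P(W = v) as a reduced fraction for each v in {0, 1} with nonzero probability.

P(W=0) = 25/31, P(W=1) = 6/31

Enumerate traces; 81 have nonzero weight after conditioning:
  (V=0, Z=1, W=0, X=2, U=0, Y=2) weight 1/945
  (V=0, Z=1, W=0, X=2, U=0, Y=3) weight 1/945
  (V=0, Z=1, W=0, X=2, U=0, Y=4) weight 1/945
  (V=0, Z=1, W=0, X=2, U=1, Y=2) weight 2/945
  (V=0, Z=1, W=0, X=2, U=1, Y=3) weight 2/945
  (V=0, Z=1, W=0, X=2, U=1, Y=4) weight 2/945
  (V=0, Z=1, W=0, X=2, U=2, Y=2) weight 1/945
  (V=0, Z=1, W=0, X=2, U=2, Y=3) weight 1/945
  (V=1, Z=1, W=1, X=2, U=0, Y=2) weight 1/945
  … 72 more
Group by W:
  weight(W=0) = 5/42
  weight(W=1) = 1/35
Total weight = 5/42 + 1/35 = 31/210
P(W=0 | obs) = 5/42 / 31/210 = 25/31
P(W=1 | obs) = 1/35 / 31/210 = 6/31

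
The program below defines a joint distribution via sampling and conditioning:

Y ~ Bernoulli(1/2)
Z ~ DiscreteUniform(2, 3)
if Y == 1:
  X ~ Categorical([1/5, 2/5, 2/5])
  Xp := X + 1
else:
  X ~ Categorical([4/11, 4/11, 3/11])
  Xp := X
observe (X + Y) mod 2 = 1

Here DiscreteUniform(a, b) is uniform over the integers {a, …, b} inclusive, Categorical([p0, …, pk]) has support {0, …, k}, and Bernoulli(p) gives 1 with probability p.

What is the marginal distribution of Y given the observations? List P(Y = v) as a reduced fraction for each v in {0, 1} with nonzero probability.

Enumerate traces; 6 have nonzero weight after conditioning:
  (Y=0, Z=2, X=1) weight 1/11
  (Y=0, Z=3, X=1) weight 1/11
  (Y=1, Z=2, X=0) weight 1/20
  (Y=1, Z=2, X=2) weight 1/10
  (Y=1, Z=3, X=0) weight 1/20
  (Y=1, Z=3, X=2) weight 1/10
Group by Y:
  weight(Y=0) = 2/11
  weight(Y=1) = 3/10
Total weight = 2/11 + 3/10 = 53/110
P(Y=0 | obs) = 2/11 / 53/110 = 20/53
P(Y=1 | obs) = 3/10 / 53/110 = 33/53

P(Y=0) = 20/53, P(Y=1) = 33/53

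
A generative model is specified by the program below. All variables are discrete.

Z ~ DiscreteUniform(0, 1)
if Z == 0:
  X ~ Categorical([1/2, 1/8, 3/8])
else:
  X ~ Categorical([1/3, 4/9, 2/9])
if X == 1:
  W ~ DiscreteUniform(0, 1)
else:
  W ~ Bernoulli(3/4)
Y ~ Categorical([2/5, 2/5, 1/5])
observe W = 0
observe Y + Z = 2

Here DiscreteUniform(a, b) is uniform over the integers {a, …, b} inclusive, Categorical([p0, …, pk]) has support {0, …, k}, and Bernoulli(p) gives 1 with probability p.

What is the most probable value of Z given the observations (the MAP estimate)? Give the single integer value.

Enumerate traces; 6 have nonzero weight after conditioning:
  (Z=0, X=0, W=0, Y=2) weight 1/80
  (Z=0, X=1, W=0, Y=2) weight 1/160
  (Z=0, X=2, W=0, Y=2) weight 3/320
  (Z=1, X=0, W=0, Y=1) weight 1/60
  (Z=1, X=1, W=0, Y=1) weight 2/45
  (Z=1, X=2, W=0, Y=1) weight 1/90
Group by Z:
  weight(Z=0) = 9/320
  weight(Z=1) = 13/180
Total weight = 9/320 + 13/180 = 289/2880
P(Z=0 | obs) = 9/320 / 289/2880 = 81/289
P(Z=1 | obs) = 13/180 / 289/2880 = 208/289
argmax = 1

argmax_v P(Z = v | obs) = 1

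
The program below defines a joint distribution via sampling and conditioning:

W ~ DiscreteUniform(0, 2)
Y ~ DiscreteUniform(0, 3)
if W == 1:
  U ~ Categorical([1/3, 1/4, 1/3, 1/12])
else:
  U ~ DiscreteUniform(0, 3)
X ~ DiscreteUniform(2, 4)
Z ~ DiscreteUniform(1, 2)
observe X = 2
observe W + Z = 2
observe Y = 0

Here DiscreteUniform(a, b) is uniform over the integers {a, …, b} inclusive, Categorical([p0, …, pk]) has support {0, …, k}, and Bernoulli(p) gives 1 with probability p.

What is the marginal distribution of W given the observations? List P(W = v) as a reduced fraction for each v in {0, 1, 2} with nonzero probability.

Enumerate traces; 8 have nonzero weight after conditioning:
  (W=0, Y=0, U=0, X=2, Z=2) weight 1/288
  (W=0, Y=0, U=1, X=2, Z=2) weight 1/288
  (W=0, Y=0, U=2, X=2, Z=2) weight 1/288
  (W=0, Y=0, U=3, X=2, Z=2) weight 1/288
  (W=1, Y=0, U=0, X=2, Z=1) weight 1/216
  (W=1, Y=0, U=1, X=2, Z=1) weight 1/288
  (W=1, Y=0, U=2, X=2, Z=1) weight 1/216
  (W=1, Y=0, U=3, X=2, Z=1) weight 1/864
Group by W:
  weight(W=0) = 1/72
  weight(W=1) = 1/72
Total weight = 1/72 + 1/72 = 1/36
P(W=0 | obs) = 1/72 / 1/36 = 1/2
P(W=1 | obs) = 1/72 / 1/36 = 1/2

P(W=0) = 1/2, P(W=1) = 1/2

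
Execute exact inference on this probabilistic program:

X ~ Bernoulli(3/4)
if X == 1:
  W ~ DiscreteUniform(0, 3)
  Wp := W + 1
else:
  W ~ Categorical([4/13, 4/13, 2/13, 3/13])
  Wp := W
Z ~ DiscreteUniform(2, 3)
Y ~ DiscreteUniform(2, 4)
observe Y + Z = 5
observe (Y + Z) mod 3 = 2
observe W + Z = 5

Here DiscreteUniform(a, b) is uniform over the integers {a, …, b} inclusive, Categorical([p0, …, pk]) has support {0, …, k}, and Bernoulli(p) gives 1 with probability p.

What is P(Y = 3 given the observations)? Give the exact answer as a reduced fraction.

P(Y = 3 | obs) = 51/98

Enumerate traces; 4 have nonzero weight after conditioning:
  (X=0, W=2, Z=3, Y=2) weight 1/156
  (X=0, W=3, Z=2, Y=3) weight 1/104
  (X=1, W=2, Z=3, Y=2) weight 1/32
  (X=1, W=3, Z=2, Y=3) weight 1/32
Group by Y:
  weight(Y=2) = 47/1248
  weight(Y=3) = 17/416
Total weight = 47/1248 + 17/416 = 49/624
P(Y=2 | obs) = 47/1248 / 49/624 = 47/98
P(Y=3 | obs) = 17/416 / 49/624 = 51/98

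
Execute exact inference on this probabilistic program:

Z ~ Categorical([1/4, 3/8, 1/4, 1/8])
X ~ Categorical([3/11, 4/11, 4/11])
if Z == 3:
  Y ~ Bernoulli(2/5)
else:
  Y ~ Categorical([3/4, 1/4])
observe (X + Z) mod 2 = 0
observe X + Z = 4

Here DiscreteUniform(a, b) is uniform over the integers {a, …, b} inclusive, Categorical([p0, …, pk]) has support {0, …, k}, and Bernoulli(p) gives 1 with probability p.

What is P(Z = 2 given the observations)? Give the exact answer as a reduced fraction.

P(Z = 2 | obs) = 2/3

Enumerate traces; 4 have nonzero weight after conditioning:
  (Z=2, X=2, Y=0) weight 3/44
  (Z=2, X=2, Y=1) weight 1/44
  (Z=3, X=1, Y=0) weight 3/110
  (Z=3, X=1, Y=1) weight 1/55
Group by Z:
  weight(Z=2) = 1/11
  weight(Z=3) = 1/22
Total weight = 1/11 + 1/22 = 3/22
P(Z=2 | obs) = 1/11 / 3/22 = 2/3
P(Z=3 | obs) = 1/22 / 3/22 = 1/3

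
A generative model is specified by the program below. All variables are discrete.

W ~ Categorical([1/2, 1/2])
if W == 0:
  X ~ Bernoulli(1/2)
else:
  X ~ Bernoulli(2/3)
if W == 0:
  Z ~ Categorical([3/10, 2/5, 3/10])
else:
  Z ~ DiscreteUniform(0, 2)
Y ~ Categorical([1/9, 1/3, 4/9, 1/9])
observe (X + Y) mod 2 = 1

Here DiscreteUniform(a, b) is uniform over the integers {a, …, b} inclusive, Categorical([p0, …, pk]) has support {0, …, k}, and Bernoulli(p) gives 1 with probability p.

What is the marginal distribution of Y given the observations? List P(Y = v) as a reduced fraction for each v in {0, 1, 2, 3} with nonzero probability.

P(Y=0) = 7/55, P(Y=1) = 3/11, P(Y=2) = 28/55, P(Y=3) = 1/11

Enumerate traces; 24 have nonzero weight after conditioning:
  (W=0, X=0, Z=0, Y=1) weight 1/40
  (W=0, X=0, Z=0, Y=3) weight 1/120
  (W=0, X=0, Z=1, Y=1) weight 1/30
  (W=0, X=0, Z=1, Y=3) weight 1/90
  (W=0, X=0, Z=2, Y=1) weight 1/40
  (W=0, X=0, Z=2, Y=3) weight 1/120
  (W=0, X=1, Z=0, Y=0) weight 1/120
  (W=0, X=1, Z=0, Y=2) weight 1/30
  … 16 more
Group by Y:
  weight(Y=0) = 7/108
  weight(Y=1) = 5/36
  weight(Y=2) = 7/27
  weight(Y=3) = 5/108
Total weight = 7/108 + 5/36 + 7/27 + 5/108 = 55/108
P(Y=0 | obs) = 7/108 / 55/108 = 7/55
P(Y=1 | obs) = 5/36 / 55/108 = 3/11
P(Y=2 | obs) = 7/27 / 55/108 = 28/55
P(Y=3 | obs) = 5/108 / 55/108 = 1/11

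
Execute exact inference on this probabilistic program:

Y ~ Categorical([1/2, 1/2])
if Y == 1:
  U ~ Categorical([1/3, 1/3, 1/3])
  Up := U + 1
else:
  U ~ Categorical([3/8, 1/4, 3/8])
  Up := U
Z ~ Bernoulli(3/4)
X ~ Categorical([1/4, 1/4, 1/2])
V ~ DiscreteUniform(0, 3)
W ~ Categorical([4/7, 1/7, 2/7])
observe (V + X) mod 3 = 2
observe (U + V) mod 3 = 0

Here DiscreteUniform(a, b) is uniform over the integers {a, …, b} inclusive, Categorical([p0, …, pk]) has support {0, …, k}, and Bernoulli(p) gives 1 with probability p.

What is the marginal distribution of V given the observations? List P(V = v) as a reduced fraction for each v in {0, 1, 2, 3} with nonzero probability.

Enumerate traces; 48 have nonzero weight after conditioning:
  (Y=0, U=0, Z=0, X=2, V=0, W=0) weight 3/896
  (Y=0, U=0, Z=0, X=2, V=0, W=1) weight 3/3584
  (Y=0, U=0, Z=0, X=2, V=0, W=2) weight 3/1792
  (Y=0, U=0, Z=0, X=2, V=3, W=0) weight 3/896
  (Y=0, U=0, Z=0, X=2, V=3, W=1) weight 3/3584
  (Y=0, U=0, Z=0, X=2, V=3, W=2) weight 3/1792
  (Y=0, U=0, Z=1, X=2, V=0, W=0) weight 9/896
  (Y=0, U=0, Z=1, X=2, V=0, W=1) weight 9/3584
  (Y=0, U=1, Z=0, X=0, V=2, W=0) weight 1/896
  (Y=0, U=2, Z=0, X=1, V=1, W=0) weight 3/1792
  … 38 more
Group by V:
  weight(V=0) = 17/384
  weight(V=1) = 17/768
  weight(V=2) = 7/384
  weight(V=3) = 17/384
Total weight = 17/384 + 17/768 + 7/384 + 17/384 = 33/256
P(V=0 | obs) = 17/384 / 33/256 = 34/99
P(V=1 | obs) = 17/768 / 33/256 = 17/99
P(V=2 | obs) = 7/384 / 33/256 = 14/99
P(V=3 | obs) = 17/384 / 33/256 = 34/99

P(V=0) = 34/99, P(V=1) = 17/99, P(V=2) = 14/99, P(V=3) = 34/99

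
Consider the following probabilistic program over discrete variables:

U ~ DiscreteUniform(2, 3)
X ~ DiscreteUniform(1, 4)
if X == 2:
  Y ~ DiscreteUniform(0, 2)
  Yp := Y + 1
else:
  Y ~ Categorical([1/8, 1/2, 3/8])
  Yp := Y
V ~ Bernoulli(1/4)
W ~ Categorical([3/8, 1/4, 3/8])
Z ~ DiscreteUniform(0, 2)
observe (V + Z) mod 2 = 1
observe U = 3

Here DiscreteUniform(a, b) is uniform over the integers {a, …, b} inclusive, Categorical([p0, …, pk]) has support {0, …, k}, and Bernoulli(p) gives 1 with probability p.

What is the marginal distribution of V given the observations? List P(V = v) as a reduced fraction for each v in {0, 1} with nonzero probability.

P(V=0) = 3/5, P(V=1) = 2/5

Enumerate traces; 108 have nonzero weight after conditioning:
  (U=3, X=1, Y=0, V=0, W=0, Z=1) weight 3/2048
  (U=3, X=1, Y=0, V=0, W=1, Z=1) weight 1/1024
  (U=3, X=1, Y=0, V=0, W=2, Z=1) weight 3/2048
  (U=3, X=1, Y=0, V=1, W=0, Z=0) weight 1/2048
  (U=3, X=1, Y=0, V=1, W=0, Z=2) weight 1/2048
  (U=3, X=1, Y=0, V=1, W=1, Z=0) weight 1/3072
  (U=3, X=1, Y=0, V=1, W=1, Z=2) weight 1/3072
  (U=3, X=1, Y=0, V=1, W=2, Z=0) weight 1/2048
  … 100 more
Group by V:
  weight(V=0) = 1/8
  weight(V=1) = 1/12
Total weight = 1/8 + 1/12 = 5/24
P(V=0 | obs) = 1/8 / 5/24 = 3/5
P(V=1 | obs) = 1/12 / 5/24 = 2/5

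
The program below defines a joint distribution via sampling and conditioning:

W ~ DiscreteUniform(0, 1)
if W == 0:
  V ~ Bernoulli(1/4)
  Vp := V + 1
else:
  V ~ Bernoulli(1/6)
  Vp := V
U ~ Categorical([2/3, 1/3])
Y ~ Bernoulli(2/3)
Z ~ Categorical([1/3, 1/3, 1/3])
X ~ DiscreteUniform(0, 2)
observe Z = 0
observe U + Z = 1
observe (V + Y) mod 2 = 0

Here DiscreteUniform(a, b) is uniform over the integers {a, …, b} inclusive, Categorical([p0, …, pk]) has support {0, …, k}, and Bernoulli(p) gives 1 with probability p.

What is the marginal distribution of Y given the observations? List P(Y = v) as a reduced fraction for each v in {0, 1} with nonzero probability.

Enumerate traces; 12 have nonzero weight after conditioning:
  (W=0, V=0, U=1, Y=0, Z=0, X=0) weight 1/216
  (W=0, V=0, U=1, Y=0, Z=0, X=1) weight 1/216
  (W=0, V=0, U=1, Y=0, Z=0, X=2) weight 1/216
  (W=0, V=1, U=1, Y=1, Z=0, X=0) weight 1/324
  (W=0, V=1, U=1, Y=1, Z=0, X=1) weight 1/324
  (W=0, V=1, U=1, Y=1, Z=0, X=2) weight 1/324
  (W=1, V=0, U=1, Y=0, Z=0, X=0) weight 5/972
  (W=1, V=0, U=1, Y=0, Z=0, X=1) weight 5/972
  … 4 more
Group by Y:
  weight(Y=0) = 19/648
  weight(Y=1) = 5/324
Total weight = 19/648 + 5/324 = 29/648
P(Y=0 | obs) = 19/648 / 29/648 = 19/29
P(Y=1 | obs) = 5/324 / 29/648 = 10/29

P(Y=0) = 19/29, P(Y=1) = 10/29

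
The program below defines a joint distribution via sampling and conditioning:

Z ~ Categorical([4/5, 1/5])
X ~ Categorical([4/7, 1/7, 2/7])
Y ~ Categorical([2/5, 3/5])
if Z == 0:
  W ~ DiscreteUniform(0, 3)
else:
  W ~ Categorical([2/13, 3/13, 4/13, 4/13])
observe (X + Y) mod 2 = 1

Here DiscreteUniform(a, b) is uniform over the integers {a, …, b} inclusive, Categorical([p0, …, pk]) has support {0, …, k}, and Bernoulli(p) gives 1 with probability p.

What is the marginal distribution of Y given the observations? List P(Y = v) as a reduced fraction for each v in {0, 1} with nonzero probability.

P(Y=0) = 1/10, P(Y=1) = 9/10

Enumerate traces; 24 have nonzero weight after conditioning:
  (Z=0, X=0, Y=1, W=0) weight 12/175
  (Z=0, X=0, Y=1, W=1) weight 12/175
  (Z=0, X=0, Y=1, W=2) weight 12/175
  (Z=0, X=0, Y=1, W=3) weight 12/175
  (Z=0, X=1, Y=0, W=0) weight 2/175
  (Z=0, X=1, Y=0, W=1) weight 2/175
  (Z=0, X=1, Y=0, W=2) weight 2/175
  (Z=0, X=1, Y=0, W=3) weight 2/175
  … 16 more
Group by Y:
  weight(Y=0) = 2/35
  weight(Y=1) = 18/35
Total weight = 2/35 + 18/35 = 4/7
P(Y=0 | obs) = 2/35 / 4/7 = 1/10
P(Y=1 | obs) = 18/35 / 4/7 = 9/10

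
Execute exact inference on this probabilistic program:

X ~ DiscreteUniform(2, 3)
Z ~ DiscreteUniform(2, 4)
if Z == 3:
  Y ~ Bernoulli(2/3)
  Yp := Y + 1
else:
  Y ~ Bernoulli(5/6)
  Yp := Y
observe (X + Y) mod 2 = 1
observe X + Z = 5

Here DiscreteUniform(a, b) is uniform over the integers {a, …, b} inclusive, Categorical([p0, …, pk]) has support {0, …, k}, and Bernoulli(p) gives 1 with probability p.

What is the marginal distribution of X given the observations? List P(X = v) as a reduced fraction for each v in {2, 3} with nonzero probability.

P(X=2) = 4/5, P(X=3) = 1/5

Enumerate traces; 2 have nonzero weight after conditioning:
  (X=2, Z=3, Y=1) weight 1/9
  (X=3, Z=2, Y=0) weight 1/36
Group by X:
  weight(X=2) = 1/9
  weight(X=3) = 1/36
Total weight = 1/9 + 1/36 = 5/36
P(X=2 | obs) = 1/9 / 5/36 = 4/5
P(X=3 | obs) = 1/36 / 5/36 = 1/5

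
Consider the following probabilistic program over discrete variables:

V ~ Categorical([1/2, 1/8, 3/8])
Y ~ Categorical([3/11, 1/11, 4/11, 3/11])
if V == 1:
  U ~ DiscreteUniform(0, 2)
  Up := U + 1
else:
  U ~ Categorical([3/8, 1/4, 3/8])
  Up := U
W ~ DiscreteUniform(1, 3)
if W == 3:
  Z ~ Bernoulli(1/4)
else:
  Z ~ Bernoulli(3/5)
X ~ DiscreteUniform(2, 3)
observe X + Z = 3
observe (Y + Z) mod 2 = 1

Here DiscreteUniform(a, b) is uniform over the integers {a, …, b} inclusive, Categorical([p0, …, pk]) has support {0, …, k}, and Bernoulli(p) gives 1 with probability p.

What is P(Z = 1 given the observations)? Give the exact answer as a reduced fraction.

P(Z = 1 | obs) = 203/327

Enumerate traces; 108 have nonzero weight after conditioning:
  (V=0, Y=0, U=0, W=1, Z=1, X=2) weight 9/1760
  (V=0, Y=0, U=0, W=2, Z=1, X=2) weight 9/1760
  (V=0, Y=0, U=0, W=3, Z=1, X=2) weight 3/1408
  (V=0, Y=0, U=1, W=1, Z=1, X=2) weight 3/880
  (V=0, Y=0, U=1, W=2, Z=1, X=2) weight 3/880
  (V=0, Y=0, U=1, W=3, Z=1, X=2) weight 1/704
  (V=0, Y=0, U=2, W=1, Z=1, X=2) weight 9/1760
  (V=0, Y=0, U=2, W=2, Z=1, X=2) weight 9/1760
  (V=0, Y=1, U=0, W=1, Z=0, X=3) weight 1/880
  … 99 more
Group by Z:
  weight(Z=0) = 31/330
  weight(Z=1) = 203/1320
Total weight = 31/330 + 203/1320 = 109/440
P(Z=0 | obs) = 31/330 / 109/440 = 124/327
P(Z=1 | obs) = 203/1320 / 109/440 = 203/327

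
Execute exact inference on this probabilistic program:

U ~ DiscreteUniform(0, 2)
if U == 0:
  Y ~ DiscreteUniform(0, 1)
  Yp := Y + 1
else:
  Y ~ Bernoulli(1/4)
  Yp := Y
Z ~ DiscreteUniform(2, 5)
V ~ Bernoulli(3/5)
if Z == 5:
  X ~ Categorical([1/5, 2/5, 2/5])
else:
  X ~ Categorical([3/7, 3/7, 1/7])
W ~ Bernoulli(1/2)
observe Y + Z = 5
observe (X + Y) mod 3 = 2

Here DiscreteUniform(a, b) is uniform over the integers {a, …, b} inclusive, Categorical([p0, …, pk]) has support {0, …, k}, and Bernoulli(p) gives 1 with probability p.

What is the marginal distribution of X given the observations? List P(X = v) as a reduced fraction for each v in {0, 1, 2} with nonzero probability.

P(X=1) = 15/43, P(X=2) = 28/43

Enumerate traces; 24 have nonzero weight after conditioning:
  (U=0, Y=0, Z=5, V=0, X=2, W=0) weight 1/300
  (U=0, Y=0, Z=5, V=0, X=2, W=1) weight 1/300
  (U=0, Y=0, Z=5, V=1, X=2, W=0) weight 1/200
  (U=0, Y=0, Z=5, V=1, X=2, W=1) weight 1/200
  (U=0, Y=1, Z=4, V=0, X=1, W=0) weight 1/280
  (U=0, Y=1, Z=4, V=0, X=1, W=1) weight 1/280
  (U=0, Y=1, Z=4, V=1, X=1, W=0) weight 3/560
  (U=0, Y=1, Z=4, V=1, X=1, W=1) weight 3/560
  … 16 more
Group by X:
  weight(X=1) = 1/28
  weight(X=2) = 1/15
Total weight = 1/28 + 1/15 = 43/420
P(X=1 | obs) = 1/28 / 43/420 = 15/43
P(X=2 | obs) = 1/15 / 43/420 = 28/43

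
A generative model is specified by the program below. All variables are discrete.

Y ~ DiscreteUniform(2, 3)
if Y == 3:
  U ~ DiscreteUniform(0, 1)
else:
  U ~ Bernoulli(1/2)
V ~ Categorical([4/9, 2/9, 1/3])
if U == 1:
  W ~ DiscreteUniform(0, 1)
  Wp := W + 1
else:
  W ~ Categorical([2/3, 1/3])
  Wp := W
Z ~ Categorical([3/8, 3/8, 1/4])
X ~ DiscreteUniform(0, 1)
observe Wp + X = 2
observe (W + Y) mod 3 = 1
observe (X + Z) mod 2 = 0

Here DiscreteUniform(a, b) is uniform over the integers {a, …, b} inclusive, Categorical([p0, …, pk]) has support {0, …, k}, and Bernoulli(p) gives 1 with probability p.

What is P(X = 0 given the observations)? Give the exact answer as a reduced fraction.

Enumerate traces; 9 have nonzero weight after conditioning:
  (Y=3, U=0, V=0, W=1, Z=1, X=1) weight 1/144
  (Y=3, U=0, V=1, W=1, Z=1, X=1) weight 1/288
  (Y=3, U=0, V=2, W=1, Z=1, X=1) weight 1/192
  (Y=3, U=1, V=0, W=1, Z=0, X=0) weight 1/96
  (Y=3, U=1, V=0, W=1, Z=2, X=0) weight 1/144
  (Y=3, U=1, V=1, W=1, Z=0, X=0) weight 1/192
  (Y=3, U=1, V=1, W=1, Z=2, X=0) weight 1/288
  (Y=3, U=1, V=2, W=1, Z=0, X=0) weight 1/128
  … 1 more
Group by X:
  weight(X=0) = 5/128
  weight(X=1) = 1/64
Total weight = 5/128 + 1/64 = 7/128
P(X=0 | obs) = 5/128 / 7/128 = 5/7
P(X=1 | obs) = 1/64 / 7/128 = 2/7

P(X = 0 | obs) = 5/7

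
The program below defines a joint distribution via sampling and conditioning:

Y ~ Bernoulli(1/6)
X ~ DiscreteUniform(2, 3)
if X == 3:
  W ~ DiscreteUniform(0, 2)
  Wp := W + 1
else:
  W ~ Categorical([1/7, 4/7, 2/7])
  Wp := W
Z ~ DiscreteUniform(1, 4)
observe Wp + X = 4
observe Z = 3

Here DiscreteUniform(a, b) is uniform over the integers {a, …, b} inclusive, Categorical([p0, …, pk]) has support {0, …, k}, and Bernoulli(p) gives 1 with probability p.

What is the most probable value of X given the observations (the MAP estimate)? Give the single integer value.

Enumerate traces; 4 have nonzero weight after conditioning:
  (Y=0, X=2, W=2, Z=3) weight 5/168
  (Y=0, X=3, W=0, Z=3) weight 5/144
  (Y=1, X=2, W=2, Z=3) weight 1/168
  (Y=1, X=3, W=0, Z=3) weight 1/144
Group by X:
  weight(X=2) = 1/28
  weight(X=3) = 1/24
Total weight = 1/28 + 1/24 = 13/168
P(X=2 | obs) = 1/28 / 13/168 = 6/13
P(X=3 | obs) = 1/24 / 13/168 = 7/13
argmax = 3

argmax_v P(X = v | obs) = 3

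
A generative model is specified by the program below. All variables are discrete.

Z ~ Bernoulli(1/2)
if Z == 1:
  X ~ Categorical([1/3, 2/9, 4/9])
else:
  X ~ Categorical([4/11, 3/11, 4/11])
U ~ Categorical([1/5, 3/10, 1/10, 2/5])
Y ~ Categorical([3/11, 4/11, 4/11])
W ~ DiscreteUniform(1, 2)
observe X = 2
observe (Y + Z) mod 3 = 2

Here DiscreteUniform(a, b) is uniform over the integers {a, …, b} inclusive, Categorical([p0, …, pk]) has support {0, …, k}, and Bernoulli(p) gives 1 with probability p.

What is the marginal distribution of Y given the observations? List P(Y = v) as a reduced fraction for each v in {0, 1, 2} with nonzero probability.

Enumerate traces; 16 have nonzero weight after conditioning:
  (Z=0, X=2, U=0, Y=2, W=1) weight 4/605
  (Z=0, X=2, U=0, Y=2, W=2) weight 4/605
  (Z=0, X=2, U=1, Y=2, W=1) weight 6/605
  (Z=0, X=2, U=1, Y=2, W=2) weight 6/605
  (Z=0, X=2, U=2, Y=2, W=1) weight 2/605
  (Z=0, X=2, U=2, Y=2, W=2) weight 2/605
  (Z=0, X=2, U=3, Y=2, W=1) weight 8/605
  (Z=0, X=2, U=3, Y=2, W=2) weight 8/605
  (Z=1, X=2, U=0, Y=1, W=1) weight 4/495
  … 7 more
Group by Y:
  weight(Y=1) = 8/99
  weight(Y=2) = 8/121
Total weight = 8/99 + 8/121 = 160/1089
P(Y=1 | obs) = 8/99 / 160/1089 = 11/20
P(Y=2 | obs) = 8/121 / 160/1089 = 9/20

P(Y=1) = 11/20, P(Y=2) = 9/20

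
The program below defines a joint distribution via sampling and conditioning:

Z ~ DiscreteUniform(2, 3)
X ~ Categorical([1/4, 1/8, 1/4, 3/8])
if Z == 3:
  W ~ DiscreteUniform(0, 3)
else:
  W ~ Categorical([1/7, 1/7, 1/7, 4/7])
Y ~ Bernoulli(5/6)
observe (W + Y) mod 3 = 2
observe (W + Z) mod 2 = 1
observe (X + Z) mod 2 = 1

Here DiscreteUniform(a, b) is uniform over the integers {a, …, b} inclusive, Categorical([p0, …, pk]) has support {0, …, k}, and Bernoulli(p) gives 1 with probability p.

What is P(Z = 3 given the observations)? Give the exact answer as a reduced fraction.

P(Z = 3 | obs) = 7/27

Enumerate traces; 4 have nonzero weight after conditioning:
  (Z=2, X=1, W=1, Y=1) weight 5/672
  (Z=2, X=3, W=1, Y=1) weight 5/224
  (Z=3, X=0, W=2, Y=0) weight 1/192
  (Z=3, X=2, W=2, Y=0) weight 1/192
Group by Z:
  weight(Z=2) = 5/168
  weight(Z=3) = 1/96
Total weight = 5/168 + 1/96 = 9/224
P(Z=2 | obs) = 5/168 / 9/224 = 20/27
P(Z=3 | obs) = 1/96 / 9/224 = 7/27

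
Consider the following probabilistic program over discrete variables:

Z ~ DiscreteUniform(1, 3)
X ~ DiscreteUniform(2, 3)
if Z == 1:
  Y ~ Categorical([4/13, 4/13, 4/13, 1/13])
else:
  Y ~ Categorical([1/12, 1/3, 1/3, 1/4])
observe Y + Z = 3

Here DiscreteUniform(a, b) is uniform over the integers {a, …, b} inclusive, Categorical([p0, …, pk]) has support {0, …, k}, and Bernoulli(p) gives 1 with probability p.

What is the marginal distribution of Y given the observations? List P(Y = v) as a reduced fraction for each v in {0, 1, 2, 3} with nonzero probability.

P(Y=0) = 13/113, P(Y=1) = 52/113, P(Y=2) = 48/113

Enumerate traces; 6 have nonzero weight after conditioning:
  (Z=1, X=2, Y=2) weight 2/39
  (Z=1, X=3, Y=2) weight 2/39
  (Z=2, X=2, Y=1) weight 1/18
  (Z=2, X=3, Y=1) weight 1/18
  (Z=3, X=2, Y=0) weight 1/72
  (Z=3, X=3, Y=0) weight 1/72
Group by Y:
  weight(Y=0) = 1/36
  weight(Y=1) = 1/9
  weight(Y=2) = 4/39
Total weight = 1/36 + 1/9 + 4/39 = 113/468
P(Y=0 | obs) = 1/36 / 113/468 = 13/113
P(Y=1 | obs) = 1/9 / 113/468 = 52/113
P(Y=2 | obs) = 4/39 / 113/468 = 48/113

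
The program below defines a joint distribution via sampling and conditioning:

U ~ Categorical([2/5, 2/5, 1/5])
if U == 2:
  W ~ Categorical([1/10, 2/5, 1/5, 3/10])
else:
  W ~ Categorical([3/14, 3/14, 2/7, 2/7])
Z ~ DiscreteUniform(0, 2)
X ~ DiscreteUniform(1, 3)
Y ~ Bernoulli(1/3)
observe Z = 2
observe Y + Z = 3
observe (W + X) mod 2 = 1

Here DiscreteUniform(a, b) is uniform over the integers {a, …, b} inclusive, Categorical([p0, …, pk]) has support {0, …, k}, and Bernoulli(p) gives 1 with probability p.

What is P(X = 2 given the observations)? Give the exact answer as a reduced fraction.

P(X = 2 | obs) = 27/73

Enumerate traces; 18 have nonzero weight after conditioning:
  (U=0, W=0, Z=2, X=1, Y=1) weight 1/315
  (U=0, W=0, Z=2, X=3, Y=1) weight 1/315
  (U=0, W=1, Z=2, X=2, Y=1) weight 1/315
  (U=0, W=2, Z=2, X=1, Y=1) weight 4/945
  (U=0, W=2, Z=2, X=3, Y=1) weight 4/945
  (U=0, W=3, Z=2, X=2, Y=1) weight 4/945
  (U=1, W=0, Z=2, X=1, Y=1) weight 1/315
  (U=1, W=0, Z=2, X=3, Y=1) weight 1/315
  … 10 more
Group by X:
  weight(X=1) = 23/1350
  weight(X=2) = 1/50
  weight(X=3) = 23/1350
Total weight = 23/1350 + 1/50 + 23/1350 = 73/1350
P(X=1 | obs) = 23/1350 / 73/1350 = 23/73
P(X=2 | obs) = 1/50 / 73/1350 = 27/73
P(X=3 | obs) = 23/1350 / 73/1350 = 23/73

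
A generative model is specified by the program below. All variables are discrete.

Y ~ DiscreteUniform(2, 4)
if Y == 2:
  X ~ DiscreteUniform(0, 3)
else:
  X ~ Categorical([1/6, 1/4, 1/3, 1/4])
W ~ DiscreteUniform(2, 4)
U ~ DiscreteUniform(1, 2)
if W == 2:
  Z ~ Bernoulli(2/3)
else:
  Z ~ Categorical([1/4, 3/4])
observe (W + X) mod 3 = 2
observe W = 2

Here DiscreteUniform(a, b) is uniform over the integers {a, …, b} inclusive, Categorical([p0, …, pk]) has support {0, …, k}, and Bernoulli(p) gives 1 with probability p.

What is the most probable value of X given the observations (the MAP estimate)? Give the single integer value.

Enumerate traces; 24 have nonzero weight after conditioning:
  (Y=2, X=0, W=2, U=1, Z=0) weight 1/216
  (Y=2, X=0, W=2, U=1, Z=1) weight 1/108
  (Y=2, X=0, W=2, U=2, Z=0) weight 1/216
  (Y=2, X=0, W=2, U=2, Z=1) weight 1/108
  (Y=2, X=3, W=2, U=1, Z=0) weight 1/216
  (Y=2, X=3, W=2, U=1, Z=1) weight 1/108
  (Y=2, X=3, W=2, U=2, Z=0) weight 1/216
  (Y=2, X=3, W=2, U=2, Z=1) weight 1/108
  … 16 more
Group by X:
  weight(X=0) = 7/108
  weight(X=3) = 1/12
Total weight = 7/108 + 1/12 = 4/27
P(X=0 | obs) = 7/108 / 4/27 = 7/16
P(X=3 | obs) = 1/12 / 4/27 = 9/16
argmax = 3

argmax_v P(X = v | obs) = 3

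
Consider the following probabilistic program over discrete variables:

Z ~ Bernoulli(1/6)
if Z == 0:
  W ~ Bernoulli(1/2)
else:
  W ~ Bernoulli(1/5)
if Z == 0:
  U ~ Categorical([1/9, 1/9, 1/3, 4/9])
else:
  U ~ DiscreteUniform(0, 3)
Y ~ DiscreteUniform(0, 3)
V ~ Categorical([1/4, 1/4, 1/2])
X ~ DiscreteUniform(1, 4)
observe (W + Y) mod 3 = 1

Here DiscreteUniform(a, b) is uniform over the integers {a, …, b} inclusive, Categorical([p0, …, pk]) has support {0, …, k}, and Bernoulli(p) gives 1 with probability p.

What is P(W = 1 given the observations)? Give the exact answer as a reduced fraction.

P(W = 1 | obs) = 18/29

Enumerate traces; 288 have nonzero weight after conditioning:
  (Z=0, W=0, U=0, Y=1, V=0, X=1) weight 5/6912
  (Z=0, W=0, U=0, Y=1, V=0, X=2) weight 5/6912
  (Z=0, W=0, U=0, Y=1, V=0, X=3) weight 5/6912
  (Z=0, W=0, U=0, Y=1, V=0, X=4) weight 5/6912
  (Z=0, W=0, U=0, Y=1, V=1, X=1) weight 5/6912
  (Z=0, W=0, U=0, Y=1, V=1, X=2) weight 5/6912
  (Z=0, W=0, U=0, Y=1, V=1, X=3) weight 5/6912
  (Z=0, W=0, U=0, Y=1, V=1, X=4) weight 5/6912
  (Z=0, W=1, U=0, Y=0, V=0, X=1) weight 5/6912
  … 279 more
Group by W:
  weight(W=0) = 11/80
  weight(W=1) = 9/40
Total weight = 11/80 + 9/40 = 29/80
P(W=0 | obs) = 11/80 / 29/80 = 11/29
P(W=1 | obs) = 9/40 / 29/80 = 18/29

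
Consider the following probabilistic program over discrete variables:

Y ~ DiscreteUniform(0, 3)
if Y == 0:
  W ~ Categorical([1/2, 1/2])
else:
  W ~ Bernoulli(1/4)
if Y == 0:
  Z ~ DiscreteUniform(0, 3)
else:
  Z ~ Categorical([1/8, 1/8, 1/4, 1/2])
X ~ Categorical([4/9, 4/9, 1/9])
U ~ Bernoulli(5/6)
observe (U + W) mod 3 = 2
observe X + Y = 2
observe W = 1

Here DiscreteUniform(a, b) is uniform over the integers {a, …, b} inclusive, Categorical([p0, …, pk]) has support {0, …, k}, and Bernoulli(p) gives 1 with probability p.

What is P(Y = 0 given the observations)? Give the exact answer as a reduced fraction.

Enumerate traces; 12 have nonzero weight after conditioning:
  (Y=0, W=1, Z=0, X=2, U=1) weight 5/1728
  (Y=0, W=1, Z=1, X=2, U=1) weight 5/1728
  (Y=0, W=1, Z=2, X=2, U=1) weight 5/1728
  (Y=0, W=1, Z=3, X=2, U=1) weight 5/1728
  (Y=1, W=1, Z=0, X=1, U=1) weight 5/1728
  (Y=1, W=1, Z=1, X=1, U=1) weight 5/1728
  (Y=1, W=1, Z=2, X=1, U=1) weight 5/864
  (Y=1, W=1, Z=3, X=1, U=1) weight 5/432
  (Y=2, W=1, Z=0, X=0, U=1) weight 5/1728
  … 3 more
Group by Y:
  weight(Y=0) = 5/432
  weight(Y=1) = 5/216
  weight(Y=2) = 5/216
Total weight = 5/432 + 5/216 + 5/216 = 25/432
P(Y=0 | obs) = 5/432 / 25/432 = 1/5
P(Y=1 | obs) = 5/216 / 25/432 = 2/5
P(Y=2 | obs) = 5/216 / 25/432 = 2/5

P(Y = 0 | obs) = 1/5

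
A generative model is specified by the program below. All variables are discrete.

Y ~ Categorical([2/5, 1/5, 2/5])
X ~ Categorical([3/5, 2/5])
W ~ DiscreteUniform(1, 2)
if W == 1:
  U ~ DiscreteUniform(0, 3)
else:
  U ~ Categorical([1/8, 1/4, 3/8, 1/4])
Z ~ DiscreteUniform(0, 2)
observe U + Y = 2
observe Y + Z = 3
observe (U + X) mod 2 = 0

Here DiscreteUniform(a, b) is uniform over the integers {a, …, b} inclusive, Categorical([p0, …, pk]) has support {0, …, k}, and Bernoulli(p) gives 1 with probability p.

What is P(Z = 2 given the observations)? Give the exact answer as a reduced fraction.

Enumerate traces; 4 have nonzero weight after conditioning:
  (Y=1, X=1, W=1, U=1, Z=2) weight 1/300
  (Y=1, X=1, W=2, U=1, Z=2) weight 1/300
  (Y=2, X=0, W=1, U=0, Z=1) weight 1/100
  (Y=2, X=0, W=2, U=0, Z=1) weight 1/200
Group by Z:
  weight(Z=1) = 3/200
  weight(Z=2) = 1/150
Total weight = 3/200 + 1/150 = 13/600
P(Z=1 | obs) = 3/200 / 13/600 = 9/13
P(Z=2 | obs) = 1/150 / 13/600 = 4/13

P(Z = 2 | obs) = 4/13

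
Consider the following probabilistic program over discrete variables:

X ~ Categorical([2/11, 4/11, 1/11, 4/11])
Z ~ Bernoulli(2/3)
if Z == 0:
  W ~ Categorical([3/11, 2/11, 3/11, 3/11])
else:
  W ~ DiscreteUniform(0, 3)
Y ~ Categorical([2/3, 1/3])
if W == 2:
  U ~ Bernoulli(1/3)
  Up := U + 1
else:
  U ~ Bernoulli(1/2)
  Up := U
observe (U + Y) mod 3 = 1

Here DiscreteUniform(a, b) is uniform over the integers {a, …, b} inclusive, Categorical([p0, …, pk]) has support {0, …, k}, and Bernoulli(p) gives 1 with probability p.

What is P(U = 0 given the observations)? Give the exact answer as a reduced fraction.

P(U = 0 | obs) = 215/577

Enumerate traces; 64 have nonzero weight after conditioning:
  (X=0, Z=0, W=0, Y=0, U=1) weight 2/363
  (X=0, Z=0, W=0, Y=1, U=0) weight 1/363
  (X=0, Z=0, W=1, Y=0, U=1) weight 4/1089
  (X=0, Z=0, W=1, Y=1, U=0) weight 2/1089
  (X=0, Z=0, W=2, Y=0, U=1) weight 4/1089
  (X=0, Z=0, W=2, Y=1, U=0) weight 4/1089
  (X=0, Z=0, W=3, Y=0, U=1) weight 2/363
  (X=0, Z=0, W=3, Y=1, U=0) weight 1/363
  … 56 more
Group by U:
  weight(U=0) = 215/1188
  weight(U=1) = 181/594
Total weight = 215/1188 + 181/594 = 577/1188
P(U=0 | obs) = 215/1188 / 577/1188 = 215/577
P(U=1 | obs) = 181/594 / 577/1188 = 362/577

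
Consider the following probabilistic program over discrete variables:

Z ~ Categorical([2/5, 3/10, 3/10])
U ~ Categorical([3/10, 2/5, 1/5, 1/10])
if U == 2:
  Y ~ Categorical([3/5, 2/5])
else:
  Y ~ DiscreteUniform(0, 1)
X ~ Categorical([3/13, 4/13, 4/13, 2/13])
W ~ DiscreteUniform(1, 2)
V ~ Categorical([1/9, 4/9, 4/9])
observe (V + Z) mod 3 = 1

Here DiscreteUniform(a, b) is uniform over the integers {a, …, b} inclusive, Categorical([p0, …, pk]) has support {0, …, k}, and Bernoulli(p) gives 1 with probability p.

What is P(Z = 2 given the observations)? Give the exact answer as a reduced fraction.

Enumerate traces; 192 have nonzero weight after conditioning:
  (Z=0, U=0, Y=0, X=0, W=1, V=1) weight 1/325
  (Z=0, U=0, Y=0, X=0, W=2, V=1) weight 1/325
  (Z=0, U=0, Y=0, X=1, W=1, V=1) weight 4/975
  (Z=0, U=0, Y=0, X=1, W=2, V=1) weight 4/975
  (Z=0, U=0, Y=0, X=2, W=1, V=1) weight 4/975
  (Z=0, U=0, Y=0, X=2, W=2, V=1) weight 4/975
  (Z=0, U=0, Y=0, X=3, W=1, V=1) weight 2/975
  (Z=0, U=0, Y=0, X=3, W=2, V=1) weight 2/975
  (Z=1, U=0, Y=0, X=0, W=1, V=0) weight 3/5200
  (Z=2, U=0, Y=0, X=0, W=1, V=2) weight 3/1300
  … 182 more
Group by Z:
  weight(Z=0) = 8/45
  weight(Z=1) = 1/30
  weight(Z=2) = 2/15
Total weight = 8/45 + 1/30 + 2/15 = 31/90
P(Z=0 | obs) = 8/45 / 31/90 = 16/31
P(Z=1 | obs) = 1/30 / 31/90 = 3/31
P(Z=2 | obs) = 2/15 / 31/90 = 12/31

P(Z = 2 | obs) = 12/31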